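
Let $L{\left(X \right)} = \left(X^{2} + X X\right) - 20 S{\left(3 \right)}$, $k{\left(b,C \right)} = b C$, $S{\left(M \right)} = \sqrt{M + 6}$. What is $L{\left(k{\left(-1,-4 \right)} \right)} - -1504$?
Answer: $1476$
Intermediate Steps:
$S{\left(M \right)} = \sqrt{6 + M}$
$k{\left(b,C \right)} = C b$
$L{\left(X \right)} = -60 + 2 X^{2}$ ($L{\left(X \right)} = \left(X^{2} + X X\right) - 20 \sqrt{6 + 3} = \left(X^{2} + X^{2}\right) - 20 \sqrt{9} = 2 X^{2} - 60 = -60 + 2 X^{2}$)
$L{\left(k{\left(-1,-4 \right)} \right)} - -1504 = \left(-60 + 2 \left(\left(-4\right) \left(-1\right)\right)^{2}\right) - -1504 = \left(-60 + 2 \cdot 4^{2}\right) + 1504 = \left(-60 + 2 \cdot 16\right) + 1504 = \left(-60 + 32\right) + 1504 = -28 + 1504 = 1476$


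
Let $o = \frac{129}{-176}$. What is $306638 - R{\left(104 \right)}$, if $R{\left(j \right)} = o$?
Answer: $\frac{53968417}{176} \approx 3.0664 \cdot 10^{5}$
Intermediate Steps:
$o = - \frac{129}{176}$ ($o = 129 \left(- \frac{1}{176}\right) = - \frac{129}{176} \approx -0.73295$)
$R{\left(j \right)} = - \frac{129}{176}$
$306638 - R{\left(104 \right)} = 306638 - - \frac{129}{176} = 306638 + \frac{129}{176} = \frac{53968417}{176}$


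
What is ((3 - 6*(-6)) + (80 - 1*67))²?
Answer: 2704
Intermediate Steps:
((3 - 6*(-6)) + (80 - 1*67))² = ((3 + 36) + (80 - 67))² = (39 + 13)² = 52² = 2704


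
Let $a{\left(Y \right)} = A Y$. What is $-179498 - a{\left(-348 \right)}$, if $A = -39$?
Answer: $-193070$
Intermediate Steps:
$a{\left(Y \right)} = - 39 Y$
$-179498 - a{\left(-348 \right)} = -179498 - \left(-39\right) \left(-348\right) = -179498 - 13572 = -193070$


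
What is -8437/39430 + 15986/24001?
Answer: 427831543/946359430 ≈ 0.45208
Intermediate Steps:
-8437/39430 + 15986/24001 = 427831543/946359430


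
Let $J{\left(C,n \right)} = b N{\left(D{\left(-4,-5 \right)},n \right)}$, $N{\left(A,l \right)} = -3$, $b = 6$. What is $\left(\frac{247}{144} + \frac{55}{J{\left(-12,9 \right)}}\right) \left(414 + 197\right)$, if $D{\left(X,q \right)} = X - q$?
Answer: $- \frac{117923}{144} \approx -818.91$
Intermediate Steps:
$J{\left(C,n \right)} = -18$ ($J{\left(C,n \right)} = 6 \left(-3\right) = -18$)
$\left(\frac{247}{144} + \frac{55}{J{\left(-12,9 \right)}}\right) \left(414 + 197\right) = \left(\frac{247}{144} + \frac{55}{-18}\right) \left(414 + 197\right) = \left(247 \cdot \frac{1}{144} + 55 \left(- \frac{1}{18}\right)\right) 611 = \left(\frac{247}{144} - \frac{55}{18}\right) 611 = \left(- \frac{193}{144}\right) 611 = - \frac{117923}{144}$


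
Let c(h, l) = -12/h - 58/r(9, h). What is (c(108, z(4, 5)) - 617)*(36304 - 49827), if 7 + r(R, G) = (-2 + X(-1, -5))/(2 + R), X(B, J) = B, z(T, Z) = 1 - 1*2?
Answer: 2965445147/360 ≈ 8.2373e+6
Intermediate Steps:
z(T, Z) = -1 (z(T, Z) = 1 - 2 = -1)
r(R, G) = -7 - 3/(2 + R) (r(R, G) = -7 + (-2 - 1)/(2 + R) = -7 - 3/(2 + R))
c(h, l) = 319/40 - 12/h (c(h, l) = -12/h - 58*(2 + 9)/(-17 - 7*9) = -12/h - 58*11/(-17 - 63) = -12/h - 58/((1/11)*(-80)) = -12/h - 58/(-80/11) = -12/h - 58*(-11/80) = -12/h + 319/40 = 319/40 - 12/h)
(c(108, z(4, 5)) - 617)*(36304 - 49827) = ((319/40 - 12/108) - 617)*(36304 - 49827) = ((319/40 - 12*1/108) - 617)*(-13523) = ((319/40 - ⅑) - 617)*(-13523) = (2831/360 - 617)*(-13523) = -219289/360*(-13523) = 2965445147/360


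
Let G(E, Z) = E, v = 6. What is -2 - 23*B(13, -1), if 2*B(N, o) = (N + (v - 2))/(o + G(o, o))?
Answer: 383/4 ≈ 95.750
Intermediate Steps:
B(N, o) = (4 + N)/(4*o) (B(N, o) = ((N + (6 - 2))/(o + o))/2 = ((N + 4)/((2*o)))/2 = ((4 + N)*(1/(2*o)))/2 = ((4 + N)/(2*o))/2 = (4 + N)/(4*o))
-2 - 23*B(13, -1) = -2 - 23*(4 + 13)/(4*(-1)) = -2 - 23*(-1)*17/4 = -2 - 23*(-17/4) = -2 + 391/4 = 383/4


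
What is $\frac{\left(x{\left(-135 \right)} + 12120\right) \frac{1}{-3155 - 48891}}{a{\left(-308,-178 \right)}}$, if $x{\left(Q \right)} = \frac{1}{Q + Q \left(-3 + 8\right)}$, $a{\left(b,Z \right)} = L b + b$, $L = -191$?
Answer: $- \frac{1402457}{352434693600} \approx -3.9793 \cdot 10^{-6}$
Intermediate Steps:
$a{\left(b,Z \right)} = - 190 b$ ($a{\left(b,Z \right)} = - 191 b + b = - 190 b$)
$x{\left(Q \right)} = \frac{1}{6 Q}$ ($x{\left(Q \right)} = \frac{1}{Q + Q 5} = \frac{1}{Q + 5 Q} = \frac{1}{6 Q}$)
$\frac{\left(x{\left(-135 \right)} + 12120\right) \frac{1}{-3155 - 48891}}{a{\left(-308,-178 \right)}} = \frac{\left(\frac{1}{6 \left(-135\right)} + 12120\right) \frac{1}{-3155 - 48891}}{\left(-190\right) \left(-308\right)} = \frac{\left(\frac{1}{6} \left(- \frac{1}{135}\right) + 12120\right) \frac{1}{-52046}}{58520} = \left(- \frac{1}{810} + 12120\right) \left(- \frac{1}{52046}\right) \frac{1}{58520} = \frac{9817199}{810} \left(- \frac{1}{52046}\right) \frac{1}{58520} = \left(- \frac{9817199}{42157260}\right) \frac{1}{58520} = - \frac{1402457}{352434693600}$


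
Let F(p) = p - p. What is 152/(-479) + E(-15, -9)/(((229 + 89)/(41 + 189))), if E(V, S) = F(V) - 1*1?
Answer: -79253/76161 ≈ -1.0406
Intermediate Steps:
F(p) = 0
E(V, S) = -1 (E(V, S) = 0 - 1*1 = 0 - 1 = -1)
152/(-479) + E(-15, -9)/(((229 + 89)/(41 + 189))) = 152/(-479) - 1/((229 + 89)/(41 + 189)) = 152*(-1/479) - 1/(318/230) = -152/479 - 1/(318*(1/230)) = -152/479 - 1/159/115 = -152/479 - 1*115/159 = -152/479 - 115/159 = -79253/76161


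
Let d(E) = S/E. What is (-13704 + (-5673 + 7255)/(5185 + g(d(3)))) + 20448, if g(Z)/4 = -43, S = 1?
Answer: 33809254/5013 ≈ 6744.3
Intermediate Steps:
d(E) = 1/E
g(Z) = -172 (g(Z) = 4*(-43) = -172)
(-13704 + (-5673 + 7255)/(5185 + g(d(3)))) + 20448 = (-13704 + (-5673 + 7255)/(5185 - 172)) + 20448 = (-13704 + 1582/5013) + 20448 = -68696570/5013 + 20448 = 33809254/5013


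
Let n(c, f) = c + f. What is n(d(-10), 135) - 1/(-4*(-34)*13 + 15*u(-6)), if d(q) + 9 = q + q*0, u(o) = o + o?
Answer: 184207/1588 ≈ 116.00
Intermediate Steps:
u(o) = 2*o
d(q) = -9 + q (d(q) = -9 + (q + q*0) = -9 + (q + 0) = -9 + q)
n(d(-10), 135) - 1/(-4*(-34)*13 + 15*u(-6)) = ((-9 - 10) + 135) - 1/(-4*(-34)*13 + 15*(2*(-6))) = (-19 + 135) - 1/(136*13 + 15*(-12)) = 116 - 1/(1768 - 180) = 116 - 1/1588 = 184207/1588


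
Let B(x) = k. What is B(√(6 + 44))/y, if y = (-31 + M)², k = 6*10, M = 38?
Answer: 60/49 ≈ 1.2245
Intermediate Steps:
k = 60
B(x) = 60
y = 49 (y = (-31 + 38)² = 7² = 49)
B(√(6 + 44))/y = 60/49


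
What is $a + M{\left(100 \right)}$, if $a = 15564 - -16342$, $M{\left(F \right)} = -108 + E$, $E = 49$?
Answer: $31847$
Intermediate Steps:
$M{\left(F \right)} = -59$ ($M{\left(F \right)} = -108 + 49 = -59$)
$a = 31906$ ($a = 15564 + 16342 = 31906$)
$a + M{\left(100 \right)} = 31906 - 59 = 31847$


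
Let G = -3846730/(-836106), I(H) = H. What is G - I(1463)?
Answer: -609688174/418053 ≈ -1458.4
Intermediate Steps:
G = 1923365/418053 (G = -3846730*(-1/836106) = 1923365/418053 ≈ 4.6008)
G - I(1463) = 1923365/418053 - 1*1463 = 1923365/418053 - 1463 = -609688174/418053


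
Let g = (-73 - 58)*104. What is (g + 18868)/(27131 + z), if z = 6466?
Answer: 1748/11199 ≈ 0.15609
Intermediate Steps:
g = -13624 (g = -131*104 = -13624)
(g + 18868)/(27131 + z) = (-13624 + 18868)/(27131 + 6466) = 5244/33597 = 5244*(1/33597) = 1748/11199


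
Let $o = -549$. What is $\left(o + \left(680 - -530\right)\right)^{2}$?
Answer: $436921$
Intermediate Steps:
$\left(o + \left(680 - -530\right)\right)^{2} = \left(-549 + \left(680 - -530\right)\right)^{2} = \left(-549 + \left(680 + 530\right)\right)^{2} = \left(-549 + 1210\right)^{2} = 661^{2} = 436921$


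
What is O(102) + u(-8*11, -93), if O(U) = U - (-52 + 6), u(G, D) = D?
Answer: 55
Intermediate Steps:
O(U) = 46 + U (O(U) = U - 1*(-46) = U + 46 = 46 + U)
O(102) + u(-8*11, -93) = (46 + 102) - 93 = 148 - 93 = 55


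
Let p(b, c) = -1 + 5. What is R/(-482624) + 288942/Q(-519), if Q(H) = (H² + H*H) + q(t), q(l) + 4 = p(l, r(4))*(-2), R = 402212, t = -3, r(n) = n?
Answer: -3217720113/10833098960 ≈ -0.29703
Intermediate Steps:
p(b, c) = 4
q(l) = -12 (q(l) = -4 + 4*(-2) = -4 - 8 = -12)
Q(H) = -12 + 2*H² (Q(H) = (H² + H*H) - 12 = (H² + H²) - 12 = 2*H² - 12 = -12 + 2*H²)
R/(-482624) + 288942/Q(-519) = 402212/(-482624) + 288942/(-12 + 2*(-519)²) = 402212*(-1/482624) + 288942/(-12 + 2*269361) = -100553/120656 + 288942/(-12 + 538722) = -100553/120656 + 288942/538710 = -100553/120656 + 288942*(1/538710) = -100553/120656 + 48157/89785 = -3217720113/10833098960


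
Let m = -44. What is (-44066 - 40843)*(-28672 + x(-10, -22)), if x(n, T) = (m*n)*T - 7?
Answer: 3257024331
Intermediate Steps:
x(n, T) = -7 - 44*T*n (x(n, T) = (-44*n)*T - 7 = -44*T*n - 7 = -7 - 44*T*n)
(-44066 - 40843)*(-28672 + x(-10, -22)) = (-44066 - 40843)*(-28672 + (-7 - 44*(-22)*(-10))) = -84909*(-28672 + (-7 - 9680)) = -84909*(-28672 - 9687) = -84909*(-38359) = 3257024331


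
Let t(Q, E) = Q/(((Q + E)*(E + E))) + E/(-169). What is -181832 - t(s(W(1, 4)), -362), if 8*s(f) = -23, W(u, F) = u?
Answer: -64943366475433/357157164 ≈ -1.8183e+5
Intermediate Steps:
s(f) = -23/8 (s(f) = (⅛)*(-23) = -23/8)
t(Q, E) = -E/169 + Q/(2*E*(E + Q)) (t(Q, E) = Q/(((E + Q)*(2*E))) + E*(-1/169) = Q/((2*E*(E + Q))) - E/169 = Q*(1/(2*E*(E + Q))) - E/169 = Q/(2*E*(E + Q)) - E/169 = -E/169 + Q/(2*E*(E + Q)))
-181832 - t(s(W(1, 4)), -362) = -181832 - ((½)*(-23/8) - 1/169*(-362)³ - 1/169*(-23/8)*(-362)²)/((-362)*(-362 - 23/8)) = -181832 - (-1)*(-23/16 - 1/169*(-47437928) - 1/169*(-23/8)*131044)/(362*(-2919/8)) = -181832 - (-1)*(-8)*(-23/16 + 47437928/169 + 753503/338)/(362*2919) = -181832 - (-1)*(-8)*765030985/(362*2919*2704) = -181832 - 1*765030985/357157164 = -181832 - 765030985/357157164 = -64943366475433/357157164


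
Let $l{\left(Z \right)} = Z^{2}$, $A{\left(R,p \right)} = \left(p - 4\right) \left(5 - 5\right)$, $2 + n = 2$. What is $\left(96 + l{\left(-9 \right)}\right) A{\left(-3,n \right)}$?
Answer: $0$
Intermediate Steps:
$n = 0$ ($n = -2 + 2 = 0$)
$A{\left(R,p \right)} = 0$ ($A{\left(R,p \right)} = \left(-4 + p\right) 0 = 0$)
$\left(96 + l{\left(-9 \right)}\right) A{\left(-3,n \right)} = \left(96 + \left(-9\right)^{2}\right) 0 = \left(96 + 81\right) 0 = 177 \cdot 0 = 0$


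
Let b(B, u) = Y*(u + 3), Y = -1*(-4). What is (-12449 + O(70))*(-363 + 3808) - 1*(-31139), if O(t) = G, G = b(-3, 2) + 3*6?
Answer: -42724756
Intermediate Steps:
Y = 4
b(B, u) = 12 + 4*u (b(B, u) = 4*(u + 3) = 4*(3 + u) = 12 + 4*u)
G = 38 (G = (12 + 4*2) + 3*6 = (12 + 8) + 18 = 20 + 18 = 38)
O(t) = 38
(-12449 + O(70))*(-363 + 3808) - 1*(-31139) = (-12449 + 38)*(-363 + 3808) - 1*(-31139) = -12411*3445 + 31139 = -42755895 + 31139 = -42724756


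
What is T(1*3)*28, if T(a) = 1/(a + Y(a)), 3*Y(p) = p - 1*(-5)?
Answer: 84/17 ≈ 4.9412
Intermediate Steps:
Y(p) = 5/3 + p/3 (Y(p) = (p - 1*(-5))/3 = (p + 5)/3 = (5 + p)/3 = 5/3 + p/3)
T(a) = 1/(5/3 + 4*a/3) (T(a) = 1/(a + (5/3 + a/3)) = 1/(5/3 + 4*a/3))
T(1*3)*28 = (3/(5 + 4*(1*3)))*28 = (3/(5 + 4*3))*28 = (3/(5 + 12))*28 = (3/17)*28 = 84/17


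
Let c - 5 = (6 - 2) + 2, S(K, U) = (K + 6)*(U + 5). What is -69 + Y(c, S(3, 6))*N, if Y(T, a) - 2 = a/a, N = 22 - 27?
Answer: -84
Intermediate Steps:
S(K, U) = (5 + U)*(6 + K) (S(K, U) = (6 + K)*(5 + U) = (5 + U)*(6 + K))
c = 11 (c = 5 + ((6 - 2) + 2) = 5 + (4 + 2) = 5 + 6 = 11)
N = -5
Y(T, a) = 3 (Y(T, a) = 2 + a/a = 2 + 1 = 3)
-69 + Y(c, S(3, 6))*N = -69 + 3*(-5) = -69 - 15 = -84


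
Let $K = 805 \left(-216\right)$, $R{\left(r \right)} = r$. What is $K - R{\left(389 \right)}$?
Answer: $-174269$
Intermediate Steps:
$K = -173880$
$K - R{\left(389 \right)} = -173880 - 389 = -174269$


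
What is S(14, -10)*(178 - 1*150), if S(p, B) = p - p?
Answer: 0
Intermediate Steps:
S(p, B) = 0
S(14, -10)*(178 - 1*150) = 0*(178 - 1*150) = 0*(178 - 150) = 0*28 = 0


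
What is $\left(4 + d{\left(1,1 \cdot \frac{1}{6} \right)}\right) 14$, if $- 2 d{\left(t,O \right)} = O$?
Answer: $\frac{329}{6} \approx 54.833$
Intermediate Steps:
$d{\left(t,O \right)} = - \frac{O}{2}$
$\left(4 + d{\left(1,1 \cdot \frac{1}{6} \right)}\right) 14 = \left(4 - \frac{1 \cdot \frac{1}{6}}{2}\right) 14 = \left(4 - \frac{1}{12}\right) 14 = \frac{47}{12} \cdot 14 = \frac{329}{6}$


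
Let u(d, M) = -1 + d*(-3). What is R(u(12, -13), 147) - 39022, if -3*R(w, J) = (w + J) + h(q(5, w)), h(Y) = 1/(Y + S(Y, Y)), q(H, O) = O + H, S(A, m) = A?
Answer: -7499263/192 ≈ -39059.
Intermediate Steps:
q(H, O) = H + O
u(d, M) = -1 - 3*d
h(Y) = 1/(2*Y) (h(Y) = 1/(Y + Y) = 1/(2*Y))
R(w, J) = -J/3 - w/3 - 1/(6*(5 + w)) (R(w, J) = -((w + J) + 1/(2*(5 + w)))/3 = -((J + w) + 1/(2*(5 + w)))/3 = -(J + w + 1/(2*(5 + w)))/3 = -J/3 - w/3 - 1/(6*(5 + w)))
R(u(12, -13), 147) - 39022 = (-1 + 2*(5 + (-1 - 3*12))*(-1*147 - (-1 - 3*12)))/(6*(5 + (-1 - 3*12))) - 39022 = (-1 + 2*(5 + (-1 - 36))*(-147 - (-1 - 36)))/(6*(5 + (-1 - 36))) - 39022 = (-1 + 2*(5 - 37)*(-147 - 1*(-37)))/(6*(5 - 37)) - 39022 = (1/6)*(-1 + 2*(-32)*(-147 + 37))/(-32) - 39022 = (1/6)*(-1/32)*(-1 + 2*(-32)*(-110)) - 39022 = (1/6)*(-1/32)*(-1 + 7040) - 39022 = (1/6)*(-1/32)*7039 - 39022 = -7039/192 - 39022 = -7499263/192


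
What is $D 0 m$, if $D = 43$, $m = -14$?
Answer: $0$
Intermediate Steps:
$D 0 m = 43 \cdot 0 \left(-14\right) = 0 \left(-14\right) = 0$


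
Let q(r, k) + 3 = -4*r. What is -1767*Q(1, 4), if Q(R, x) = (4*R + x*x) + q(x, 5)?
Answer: -1767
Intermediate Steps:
q(r, k) = -3 - 4*r
Q(R, x) = -3 + x**2 - 4*x + 4*R (Q(R, x) = (4*R + x*x) + (-3 - 4*x) = (4*R + x**2) + (-3 - 4*x) = (x**2 + 4*R) + (-3 - 4*x) = -3 + x**2 - 4*x + 4*R)
-1767*Q(1, 4) = -1767*(-3 + 4**2 - 4*4 + 4*1) = -1767*(-3 + 16 - 16 + 4) = -1767*1 = -1767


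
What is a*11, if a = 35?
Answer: 385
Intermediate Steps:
a*11 = 35*11 = 385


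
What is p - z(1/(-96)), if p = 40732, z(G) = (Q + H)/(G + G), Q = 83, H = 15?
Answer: 45436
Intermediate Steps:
z(G) = 49/G (z(G) = (83 + 15)/(G + G) = 98/((2*G)) = 98*(1/(2*G)) = 49/G)
p - z(1/(-96)) = 40732 - 49/(1/(-96)) = 40732 - 49/(-1/96) = 40732 - 49*(-96) = 40732 - 1*(-4704) = 40732 + 4704 = 45436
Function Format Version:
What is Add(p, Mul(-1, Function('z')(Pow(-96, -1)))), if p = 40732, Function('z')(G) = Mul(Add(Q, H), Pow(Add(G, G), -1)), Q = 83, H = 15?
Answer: 45436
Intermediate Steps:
Function('z')(G) = Mul(49, Pow(G, -1)) (Function('z')(G) = Mul(Add(83, 15), Pow(Add(G, G), -1)) = Mul(98, Pow(Mul(2, G), -1)) = Mul(98, Mul(Rational(1, 2), Pow(G, -1))) = Mul(49, Pow(G, -1)))
Add(p, Mul(-1, Function('z')(Pow(-96, -1)))) = Add(40732, Mul(-1, Mul(49, Pow(Pow(-96, -1), -1)))) = Add(40732, Mul(-1, Mul(49, Pow(Rational(-1, 96), -1)))) = Add(40732, Mul(-1, Mul(49, -96))) = Add(40732, Mul(-1, -4704)) = Add(40732, 4704) = 45436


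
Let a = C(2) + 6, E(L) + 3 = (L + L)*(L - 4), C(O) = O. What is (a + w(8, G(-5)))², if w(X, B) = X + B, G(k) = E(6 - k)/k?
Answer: 5041/25 ≈ 201.64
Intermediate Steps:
E(L) = -3 + 2*L*(-4 + L) (E(L) = -3 + (L + L)*(L - 4) = -3 + (2*L)*(-4 + L) = -3 + 2*L*(-4 + L))
a = 8 (a = 2 + 6 = 8)
G(k) = (-51 + 2*(6 - k)² + 8*k)/k (G(k) = (-3 - 8*(6 - k) + 2*(6 - k)²)/k = (-3 + (-48 + 8*k) + 2*(6 - k)²)/k = (-51 + 2*(6 - k)² + 8*k)/k)
w(X, B) = B + X
(a + w(8, G(-5)))² = (8 + ((-16 + 2*(-5) + 21/(-5)) + 8))² = (8 + ((-16 - 10 + 21*(-⅕)) + 8))² = (8 + ((-16 - 10 - 21/5) + 8))² = (8 + (-151/5 + 8))² = (8 - 111/5)² = (-71/5)² = 5041/25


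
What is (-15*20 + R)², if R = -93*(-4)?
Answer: 5184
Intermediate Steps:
R = 372
(-15*20 + R)² = (-15*20 + 372)² = (-300 + 372)² = 72² = 5184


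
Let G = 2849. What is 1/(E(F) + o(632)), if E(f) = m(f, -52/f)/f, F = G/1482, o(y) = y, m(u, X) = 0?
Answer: 1/632 ≈ 0.0015823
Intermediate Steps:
F = 2849/1482 ≈ 1.9224
E(f) = 0 (E(f) = 0/f = 0)
1/(E(F) + o(632)) = 1/(0 + 632) = 1/632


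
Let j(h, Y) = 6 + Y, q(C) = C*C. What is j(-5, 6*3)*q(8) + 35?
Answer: 1571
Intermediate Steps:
q(C) = C²
j(-5, 6*3)*q(8) + 35 = (6 + 6*3)*8² + 35 = (6 + 18)*64 + 35 = 24*64 + 35 = 1536 + 35 = 1571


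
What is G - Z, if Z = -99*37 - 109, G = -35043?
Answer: -31271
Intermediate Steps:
Z = -3772 (Z = -3663 - 109 = -3772)
G - Z = -35043 - 1*(-3772) = -35043 + 3772 = -31271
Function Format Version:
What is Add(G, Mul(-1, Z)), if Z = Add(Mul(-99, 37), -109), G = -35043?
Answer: -31271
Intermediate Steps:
Z = -3772 (Z = Add(-3663, -109) = -3772)
Add(G, Mul(-1, Z)) = Add(-35043, Mul(-1, -3772)) = Add(-35043, 3772) = -31271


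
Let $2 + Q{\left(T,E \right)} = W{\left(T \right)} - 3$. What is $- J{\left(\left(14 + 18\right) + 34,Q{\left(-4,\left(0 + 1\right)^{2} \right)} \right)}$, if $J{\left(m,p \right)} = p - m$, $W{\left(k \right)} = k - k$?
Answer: $71$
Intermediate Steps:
$W{\left(k \right)} = 0$
$Q{\left(T,E \right)} = -5$ ($Q{\left(T,E \right)} = -2 + \left(0 - 3\right) = -2 - 3 = -5$)
$- J{\left(\left(14 + 18\right) + 34,Q{\left(-4,\left(0 + 1\right)^{2} \right)} \right)} = - (-5 - \left(\left(14 + 18\right) + 34\right)) = - (-5 - \left(32 + 34\right)) = - (-5 - 66) = \left(-1\right) \left(-71\right) = 71$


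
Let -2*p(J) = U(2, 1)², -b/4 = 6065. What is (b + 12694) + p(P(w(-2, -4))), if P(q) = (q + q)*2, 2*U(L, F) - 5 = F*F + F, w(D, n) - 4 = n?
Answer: -92577/8 ≈ -11572.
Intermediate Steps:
w(D, n) = 4 + n
b = -24260 (b = -4*6065 = -24260)
U(L, F) = 5/2 + F/2 + F²/2 (U(L, F) = 5/2 + (F*F + F)/2 = 5/2 + (F² + F)/2 = 5/2 + (F + F²)/2 = 5/2 + (F/2 + F²/2) = 5/2 + F/2 + F²/2)
P(q) = 4*q (P(q) = (2*q)*2 = 4*q)
p(J) = -49/8 (p(J) = -(5/2 + (½)*1 + (½)*1²)²/2 = -(5/2 + ½ + (½)*1)²/2 = -(5/2 + ½ + ½)²/2 = -(7/2)²/2 = -½*49/4 = -49/8)
(b + 12694) + p(P(w(-2, -4))) = (-24260 + 12694) - 49/8 = -11566 - 49/8 = -92577/8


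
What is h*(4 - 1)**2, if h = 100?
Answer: 900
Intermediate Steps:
h*(4 - 1)**2 = 100*(4 - 1)**2 = 100*3**2 = 100*9 = 900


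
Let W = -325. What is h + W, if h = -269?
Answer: -594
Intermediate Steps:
h + W = -269 - 325 = -594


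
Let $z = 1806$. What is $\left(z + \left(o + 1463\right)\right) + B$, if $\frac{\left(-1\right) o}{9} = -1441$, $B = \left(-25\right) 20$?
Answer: $15738$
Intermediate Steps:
$B = -500$
$o = 12969$ ($o = \left(-9\right) \left(-1441\right) = 12969$)
$\left(z + \left(o + 1463\right)\right) + B = \left(1806 + \left(12969 + 1463\right)\right) - 500 = \left(1806 + 14432\right) - 500 = 16238 - 500 = 15738$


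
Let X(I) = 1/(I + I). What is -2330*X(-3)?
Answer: 1165/3 ≈ 388.33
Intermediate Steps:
X(I) = 1/(2*I)
-2330*X(-3) = -1165/(-3) = -1165*(-1)/3 = -2330*(-⅙) = 1165/3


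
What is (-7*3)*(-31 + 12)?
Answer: 399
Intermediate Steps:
(-7*3)*(-31 + 12) = -21*(-19) = 399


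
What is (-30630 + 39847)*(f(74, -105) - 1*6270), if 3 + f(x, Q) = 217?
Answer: -55818152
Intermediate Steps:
f(x, Q) = 214 (f(x, Q) = -3 + 217 = 214)
(-30630 + 39847)*(f(74, -105) - 1*6270) = (-30630 + 39847)*(214 - 1*6270) = 9217*(214 - 6270) = 9217*(-6056) = -55818152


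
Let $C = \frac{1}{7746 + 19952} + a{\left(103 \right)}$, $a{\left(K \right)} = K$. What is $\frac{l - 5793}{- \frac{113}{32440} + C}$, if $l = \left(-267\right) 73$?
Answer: $- \frac{1622732754720}{6610341709} \approx -245.48$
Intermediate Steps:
$C = \frac{2852895}{27698}$ ($C = \frac{1}{7746 + 19952} + 103 = \frac{1}{27698} + 103 = \frac{2852895}{27698} \approx 103.0$)
$l = -19491$
$\frac{l - 5793}{- \frac{113}{32440} + C} = \frac{-19491 - 5793}{- \frac{113}{32440} + \frac{2852895}{27698}} = - \frac{25284}{\left(-113\right) \frac{1}{32440} + \frac{2852895}{27698}} = - \frac{25284}{- \frac{113}{32440} + \frac{2852895}{27698}} = - \frac{25284}{\frac{46272391963}{449261560}} = \left(-25284\right) \frac{449261560}{46272391963} = - \frac{1622732754720}{6610341709}$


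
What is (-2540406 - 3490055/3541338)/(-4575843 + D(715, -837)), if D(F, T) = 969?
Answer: 8996439793283/16201175141412 ≈ 0.55530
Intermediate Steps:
(-2540406 - 3490055/3541338)/(-4575843 + D(715, -837)) = (-2540406 - 3490055/3541338)/(-4575843 + 969) = (-2540406 - 3490055*1/3541338)/(-4574874) = (-2540406 - 3490055/3541338)*(-1/4574874) = -8996439793283/3541338*(-1/4574874) = 8996439793283/16201175141412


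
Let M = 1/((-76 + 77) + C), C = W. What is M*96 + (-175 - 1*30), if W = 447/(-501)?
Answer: 2057/3 ≈ 685.67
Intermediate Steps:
W = -149/167 (W = 447*(-1/501) = -149/167 ≈ -0.89222)
C = -149/167 ≈ -0.89222
M = 167/18 (M = 1/((-76 + 77) - 149/167) = 1/(1 - 149/167) = 1/(18/167) = 167/18 ≈ 9.2778)
M*96 + (-175 - 1*30) = (167/18)*96 + (-175 - 1*30) = 2672/3 + (-175 - 30) = 2672/3 - 205 = 2057/3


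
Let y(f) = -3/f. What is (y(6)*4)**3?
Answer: -8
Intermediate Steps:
(y(6)*4)**3 = (-3/6*4)**3 = (-3*1/6*4)**3 = (-1/2*4)**3 = (-2)**3 = -8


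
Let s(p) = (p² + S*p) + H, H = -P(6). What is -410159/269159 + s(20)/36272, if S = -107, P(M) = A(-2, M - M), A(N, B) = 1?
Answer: -15345893067/9762935248 ≈ -1.5719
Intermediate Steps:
P(M) = 1
H = -1 (H = -1*1 = -1)
s(p) = -1 + p² - 107*p (s(p) = (p² - 107*p) - 1 = -1 + p² - 107*p)
-410159/269159 + s(20)/36272 = -410159/269159 + (-1 + 20² - 107*20)/36272 = -410159*1/269159 + (-1 + 400 - 2140)*(1/36272) = -410159/269159 - 1741*1/36272 = -410159/269159 - 1741/36272 = -15345893067/9762935248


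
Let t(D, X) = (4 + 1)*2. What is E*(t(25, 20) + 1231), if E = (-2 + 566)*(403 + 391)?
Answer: 555739656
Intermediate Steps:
t(D, X) = 10 (t(D, X) = 5*2 = 10)
E = 447816 (E = 564*794 = 447816)
E*(t(25, 20) + 1231) = 447816*(10 + 1231) = 447816*1241 = 555739656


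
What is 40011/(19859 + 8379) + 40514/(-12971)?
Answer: -89293093/52325014 ≈ -1.7065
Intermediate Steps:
40011/(19859 + 8379) + 40514/(-12971) = 40011/28238 + 40514*(-1/12971) = 40011*(1/28238) - 40514/12971 = 40011/28238 - 40514/12971 = -89293093/52325014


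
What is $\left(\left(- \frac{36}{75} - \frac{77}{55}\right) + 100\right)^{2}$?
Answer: $\frac{6017209}{625} \approx 9627.5$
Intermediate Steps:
$\left(\left(- \frac{36}{75} - \frac{77}{55}\right) + 100\right)^{2} = \left(\left(\left(-36\right) \frac{1}{75} - \frac{7}{5}\right) + 100\right)^{2} = \left(\left(- \frac{12}{25} - \frac{7}{5}\right) + 100\right)^{2} = \left(- \frac{47}{25} + 100\right)^{2} = \left(\frac{2453}{25}\right)^{2} = \frac{6017209}{625}$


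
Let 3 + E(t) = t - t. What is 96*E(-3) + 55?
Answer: -233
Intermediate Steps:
E(t) = -3 (E(t) = -3 + (t - t) = -3 + 0 = -3)
96*E(-3) + 55 = 96*(-3) + 55 = -288 + 55 = -233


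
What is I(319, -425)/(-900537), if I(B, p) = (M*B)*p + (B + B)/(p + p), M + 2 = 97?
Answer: 5719792/399925 ≈ 14.302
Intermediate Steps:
M = 95 (M = -2 + 97 = 95)
I(B, p) = B/p + 95*B*p (I(B, p) = (95*B)*p + (B + B)/(p + p) = 95*B*p + (2*B)/((2*p)) = 95*B*p + (2*B)*(1/(2*p)) = 95*B*p + B/p = B/p + 95*B*p)
I(319, -425)/(-900537) = (319/(-425) + 95*319*(-425))/(-900537) = (319*(-1/425) - 12879625)*(-1/900537) = (-319/425 - 12879625)*(-1/900537) = -5473840944/425*(-1/900537) = 5719792/399925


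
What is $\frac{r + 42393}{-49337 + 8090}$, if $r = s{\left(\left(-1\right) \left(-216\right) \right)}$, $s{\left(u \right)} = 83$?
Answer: $- \frac{42476}{41247} \approx -1.0298$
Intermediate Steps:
$r = 83$
$\frac{r + 42393}{-49337 + 8090} = \frac{83 + 42393}{-49337 + 8090} = \frac{42476}{-41247} = 42476 \left(- \frac{1}{41247}\right) = - \frac{42476}{41247}$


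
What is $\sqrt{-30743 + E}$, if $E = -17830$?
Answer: $3 i \sqrt{5397} \approx 220.39 i$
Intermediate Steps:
$\sqrt{-30743 + E} = \sqrt{-30743 - 17830} = \sqrt{-48573} = 3 i \sqrt{5397}$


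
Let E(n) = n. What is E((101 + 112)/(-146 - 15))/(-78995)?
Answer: 213/12718195 ≈ 1.6748e-5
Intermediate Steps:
E((101 + 112)/(-146 - 15))/(-78995) = ((101 + 112)/(-146 - 15))/(-78995) = (213/(-161))*(-1/78995) = (213*(-1/161))*(-1/78995) = -213/161*(-1/78995) = 213/12718195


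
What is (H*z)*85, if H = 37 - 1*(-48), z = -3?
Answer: -21675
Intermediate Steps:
H = 85 (H = 37 + 48 = 85)
(H*z)*85 = (85*(-3))*85 = -255*85 = -21675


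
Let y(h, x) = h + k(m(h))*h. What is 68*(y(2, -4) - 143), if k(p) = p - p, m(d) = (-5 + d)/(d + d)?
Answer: -9588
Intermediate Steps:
m(d) = (-5 + d)/(2*d) (m(d) = (-5 + d)/((2*d)) = (-5 + d)*(1/(2*d)) = (-5 + d)/(2*d))
k(p) = 0
y(h, x) = h (y(h, x) = h + 0*h = h + 0 = h)
68*(y(2, -4) - 143) = 68*(2 - 143) = 68*(-141) = -9588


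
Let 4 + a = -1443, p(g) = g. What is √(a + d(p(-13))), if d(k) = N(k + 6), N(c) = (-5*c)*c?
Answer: 6*I*√47 ≈ 41.134*I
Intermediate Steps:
N(c) = -5*c²
d(k) = -5*(6 + k)² (d(k) = -5*(k + 6)² = -5*(6 + k)²)
a = -1447 (a = -4 - 1443 = -1447)
√(a + d(p(-13))) = √(-1447 - 5*(6 - 13)²) = √(-1447 - 5*(-7)²) = √(-1447 - 5*49) = √(-1447 - 245) = √(-1692) = 6*I*√47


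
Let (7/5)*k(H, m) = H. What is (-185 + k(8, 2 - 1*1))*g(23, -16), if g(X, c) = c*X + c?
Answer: 481920/7 ≈ 68846.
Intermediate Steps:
k(H, m) = 5*H/7
g(X, c) = c + X*c (g(X, c) = X*c + c = c + X*c)
(-185 + k(8, 2 - 1*1))*g(23, -16) = (-185 + (5/7)*8)*(-16*(1 + 23)) = (-185 + 40/7)*(-16*24) = -1255/7*(-384) = 481920/7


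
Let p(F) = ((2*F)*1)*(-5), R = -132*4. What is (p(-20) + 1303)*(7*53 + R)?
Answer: -235971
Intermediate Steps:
R = -528
p(F) = -10*F (p(F) = (2*F)*(-5) = -10*F)
(p(-20) + 1303)*(7*53 + R) = (-10*(-20) + 1303)*(7*53 - 528) = (200 + 1303)*(371 - 528) = 1503*(-157) = -235971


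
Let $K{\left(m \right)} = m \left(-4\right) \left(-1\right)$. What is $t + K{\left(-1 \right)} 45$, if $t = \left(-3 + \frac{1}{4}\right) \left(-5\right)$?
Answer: $- \frac{665}{4} \approx -166.25$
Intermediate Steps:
$t = \frac{55}{4}$ ($t = \left(-3 + \frac{1}{4}\right) \left(-5\right) = \left(- \frac{11}{4}\right) \left(-5\right) = \frac{55}{4} \approx 13.75$)
$K{\left(m \right)} = 4 m$ ($K{\left(m \right)} = - 4 m \left(-1\right) = 4 m$)
$t + K{\left(-1 \right)} 45 = \frac{55}{4} + 4 \left(-1\right) 45 = \frac{55}{4} - 180 = - \frac{665}{4}$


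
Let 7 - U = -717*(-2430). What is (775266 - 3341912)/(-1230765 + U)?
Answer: 1283323/1486534 ≈ 0.86330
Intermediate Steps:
U = -1742303 (U = 7 - (-717)*(-2430) = 7 - 1*1742310 = 7 - 1742310 = -1742303)
(775266 - 3341912)/(-1230765 + U) = (775266 - 3341912)/(-1230765 - 1742303) = -2566646/(-2973068) = -2566646*(-1/2973068) = 1283323/1486534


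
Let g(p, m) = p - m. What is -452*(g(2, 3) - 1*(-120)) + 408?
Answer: -53380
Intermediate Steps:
-452*(g(2, 3) - 1*(-120)) + 408 = -452*((2 - 1*3) - 1*(-120)) + 408 = -452*((2 - 3) + 120) + 408 = -452*(-1 + 120) + 408 = -452*119 + 408 = -53788 + 408 = -53380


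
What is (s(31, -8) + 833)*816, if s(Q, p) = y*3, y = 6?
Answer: 694416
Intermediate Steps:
s(Q, p) = 18 (s(Q, p) = 6*3 = 18)
(s(31, -8) + 833)*816 = (18 + 833)*816 = 851*816 = 694416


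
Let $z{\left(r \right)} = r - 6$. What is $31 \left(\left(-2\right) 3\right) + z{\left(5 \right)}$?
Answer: $-187$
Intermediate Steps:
$z{\left(r \right)} = -6 + r$
$31 \left(\left(-2\right) 3\right) + z{\left(5 \right)} = 31 \left(\left(-2\right) 3\right) + \left(-6 + 5\right) = 31 \left(-6\right) - 1 = -186 - 1 = -187$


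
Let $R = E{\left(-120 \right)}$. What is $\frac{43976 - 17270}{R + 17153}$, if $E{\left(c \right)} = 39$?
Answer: $\frac{13353}{8596} \approx 1.5534$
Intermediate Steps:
$R = 39$
$\frac{43976 - 17270}{R + 17153} = \frac{43976 - 17270}{39 + 17153} = \frac{26706}{17192} = 26706 \cdot \frac{1}{17192} = \frac{13353}{8596}$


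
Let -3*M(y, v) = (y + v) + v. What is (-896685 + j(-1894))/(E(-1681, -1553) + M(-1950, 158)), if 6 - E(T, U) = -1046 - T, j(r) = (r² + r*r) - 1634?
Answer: -18828459/253 ≈ -74421.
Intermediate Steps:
j(r) = -1634 + 2*r² (j(r) = (r² + r²) - 1634 = 2*r² - 1634 = -1634 + 2*r²)
M(y, v) = -2*v/3 - y/3 (M(y, v) = -((y + v) + v)/3 = -((v + y) + v)/3 = -(y + 2*v)/3 = -2*v/3 - y/3)
E(T, U) = 1052 + T (E(T, U) = 6 - (-1046 - T) = 6 + (1046 + T) = 1052 + T)
(-896685 + j(-1894))/(E(-1681, -1553) + M(-1950, 158)) = (-896685 + (-1634 + 2*(-1894)²))/((1052 - 1681) + (-⅔*158 - ⅓*(-1950))) = (-896685 + (-1634 + 2*3587236))/(-629 + (-316/3 + 650)) = (-896685 + (-1634 + 7174472))/(-629 + 1634/3) = (-896685 + 7172838)/(-253/3) = 6276153*(-3/253) = -18828459/253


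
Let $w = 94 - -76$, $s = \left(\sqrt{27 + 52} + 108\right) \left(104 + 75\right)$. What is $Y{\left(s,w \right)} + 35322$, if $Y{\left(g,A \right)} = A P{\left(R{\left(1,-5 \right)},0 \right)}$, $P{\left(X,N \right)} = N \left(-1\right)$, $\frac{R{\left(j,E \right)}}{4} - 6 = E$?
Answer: $35322$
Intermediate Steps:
$R{\left(j,E \right)} = 24 + 4 E$
$s = 19332 + 179 \sqrt{79}$ ($s = \left(\sqrt{79} + 108\right) 179 = \left(108 + \sqrt{79}\right) 179 = 19332 + 179 \sqrt{79} \approx 20923.0$)
$w = 170$ ($w = 94 + 76 = 170$)
$P{\left(X,N \right)} = - N$
$Y{\left(g,A \right)} = 0$ ($Y{\left(g,A \right)} = A \left(\left(-1\right) 0\right) = A 0 = 0$)
$Y{\left(s,w \right)} + 35322 = 0 + 35322 = 35322$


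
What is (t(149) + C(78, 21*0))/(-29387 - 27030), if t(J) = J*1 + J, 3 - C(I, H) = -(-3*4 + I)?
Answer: -367/56417 ≈ -0.0065051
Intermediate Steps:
C(I, H) = -9 + I (C(I, H) = 3 - (-1)*(-3*4 + I) = 3 - (-1)*(-12 + I) = 3 - (12 - I) = 3 + (-12 + I) = -9 + I)
t(J) = 2*J (t(J) = J + J = 2*J)
(t(149) + C(78, 21*0))/(-29387 - 27030) = (2*149 + (-9 + 78))/(-29387 - 27030) = (298 + 69)/(-56417) = 367*(-1/56417) = -367/56417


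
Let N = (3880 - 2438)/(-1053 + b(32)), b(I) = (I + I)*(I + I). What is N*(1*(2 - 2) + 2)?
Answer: 2884/3043 ≈ 0.94775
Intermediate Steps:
b(I) = 4*I² (b(I) = (2*I)*(2*I) = 4*I²)
N = 1442/3043 (N = (3880 - 2438)/(-1053 + 4*32²) = 1442/(-1053 + 4*1024) = 1442/(-1053 + 4096) = 1442/3043 ≈ 0.47387)
N*(1*(2 - 2) + 2) = 1442*(1*(2 - 2) + 2)/3043 = 1442*(1*0 + 2)/3043 = 1442*(0 + 2)/3043 = (1442/3043)*2 = 2884/3043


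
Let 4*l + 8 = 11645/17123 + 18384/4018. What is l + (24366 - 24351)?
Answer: 1969594985/137600428 ≈ 14.314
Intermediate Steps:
l = -94411435/137600428 (l = -2 + (11645/17123 + 18384/4018)/4 = -2 + (11645*(1/17123) + 18384*(1/4018))/4 = -2 + (11645/17123 + 9192/2009)/4 = -2 + (¼)*(180789421/34400107) = -2 + 180789421/137600428 = -94411435/137600428 ≈ -0.68613)
l + (24366 - 24351) = -94411435/137600428 + (24366 - 24351) = -94411435/137600428 + 15 = 1969594985/137600428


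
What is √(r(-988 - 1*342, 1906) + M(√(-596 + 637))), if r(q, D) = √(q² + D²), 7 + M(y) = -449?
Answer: √(-456 + 2*√1350434) ≈ 43.222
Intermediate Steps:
M(y) = -456 (M(y) = -7 - 449 = -456)
r(q, D) = √(D² + q²)
√(r(-988 - 1*342, 1906) + M(√(-596 + 637))) = √(√(1906² + (-988 - 1*342)²) - 456) = √(√(3632836 + (-988 - 342)²) - 456) = √(√(3632836 + (-1330)²) - 456) = √(√(3632836 + 1768900) - 456) = √(√5401736 - 456) = √(2*√1350434 - 456) = √(-456 + 2*√1350434)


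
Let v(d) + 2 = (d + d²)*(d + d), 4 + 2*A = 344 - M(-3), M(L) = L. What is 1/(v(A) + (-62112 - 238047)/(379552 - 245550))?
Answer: 268004/2719496087579 ≈ 9.8549e-8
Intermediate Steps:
A = 343/2 (A = -2 + (344 - 1*(-3))/2 = -2 + (344 + 3)/2 = -2 + (½)*347 = -2 + 347/2 = 343/2 ≈ 171.50)
v(d) = -2 + 2*d*(d + d²) (v(d) = -2 + (d + d²)*(d + d) = -2 + (d + d²)*(2*d) = -2 + 2*d*(d + d²))
1/(v(A) + (-62112 - 238047)/(379552 - 245550)) = 1/((-2 + 2*(343/2)² + 2*(343/2)³) + (-62112 - 238047)/(379552 - 245550)) = 1/((-2 + 2*(117649/4) + 2*(40353607/8)) - 300159/134002) = 1/((-2 + 117649/2 + 40353607/4) - 300159*1/134002) = 1/(40588897/4 - 300159/134002) = 1/(2719496087579/268004) = 268004/2719496087579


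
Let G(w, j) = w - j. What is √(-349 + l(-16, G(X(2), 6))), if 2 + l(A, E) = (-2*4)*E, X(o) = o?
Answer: I*√319 ≈ 17.861*I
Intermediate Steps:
l(A, E) = -2 - 8*E (l(A, E) = -2 + (-2*4)*E = -2 - 8*E)
√(-349 + l(-16, G(X(2), 6))) = √(-349 + (-2 - 8*(2 - 1*6))) = √(-349 + (-2 - 8*(2 - 6))) = √(-349 + (-2 - 8*(-4))) = √(-349 + (-2 + 32)) = √(-349 + 30) = √(-319) = I*√319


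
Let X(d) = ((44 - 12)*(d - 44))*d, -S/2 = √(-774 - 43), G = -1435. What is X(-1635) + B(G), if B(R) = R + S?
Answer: 87843845 - 2*I*√817 ≈ 8.7844e+7 - 57.166*I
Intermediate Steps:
S = -2*I*√817 (S = -2*√(-774 - 43) = -2*I*√817 ≈ -57.166*I)
X(d) = d*(-1408 + 32*d) (X(d) = (32*(-44 + d))*d = (-1408 + 32*d)*d = d*(-1408 + 32*d))
B(R) = R - 2*I*√817
X(-1635) + B(G) = 32*(-1635)*(-44 - 1635) + (-1435 - 2*I*√817) = 32*(-1635)*(-1679) + (-1435 - 2*I*√817) = 87845280 + (-1435 - 2*I*√817) = 87843845 - 2*I*√817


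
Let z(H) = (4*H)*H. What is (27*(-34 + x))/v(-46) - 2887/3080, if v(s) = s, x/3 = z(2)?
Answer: -648521/70840 ≈ -9.1547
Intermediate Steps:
z(H) = 4*H²
x = 48 (x = 3*(4*2²) = 3*(4*4) = 3*16 = 48)
(27*(-34 + x))/v(-46) - 2887/3080 = (27*(-34 + 48))/(-46) - 2887/3080 = (27*14)*(-1/46) - 2887*1/3080 = 378*(-1/46) - 2887/3080 = -189/23 - 2887/3080 = -648521/70840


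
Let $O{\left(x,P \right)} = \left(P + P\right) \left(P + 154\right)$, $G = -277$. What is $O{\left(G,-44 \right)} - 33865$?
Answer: $-43545$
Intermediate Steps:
$O{\left(x,P \right)} = 2 P \left(154 + P\right)$
$O{\left(G,-44 \right)} - 33865 = 2 \left(-44\right) \left(154 - 44\right) - 33865 = 2 \left(-44\right) 110 - 33865 = -9680 - 33865 = -43545$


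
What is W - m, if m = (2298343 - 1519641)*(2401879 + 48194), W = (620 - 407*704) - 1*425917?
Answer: -1907877457071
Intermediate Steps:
W = -711825 (W = (620 - 286528) - 425917 = -285908 - 425917 = -711825)
m = 1907876745246 (m = 778702*2450073 = 1907876745246)
W - m = -711825 - 1*1907876745246 = -711825 - 1907876745246 = -1907877457071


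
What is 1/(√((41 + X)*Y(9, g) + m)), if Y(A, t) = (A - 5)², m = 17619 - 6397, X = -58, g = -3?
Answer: √438/2190 ≈ 0.0095564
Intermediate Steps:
m = 11222
Y(A, t) = (-5 + A)²
1/(√((41 + X)*Y(9, g) + m)) = 1/(√((41 - 58)*(-5 + 9)² + 11222)) = 1/(√(-17*4² + 11222)) = 1/(√(-17*16 + 11222)) = 1/(√(-272 + 11222)) = 1/(√10950) = 1/(5*√438) = √438/2190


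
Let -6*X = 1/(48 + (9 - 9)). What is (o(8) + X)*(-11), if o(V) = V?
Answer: -25333/288 ≈ -87.962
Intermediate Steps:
X = -1/288 (X = -1/(6*(48 + (9 - 9))) = -1/(6*(48 + 0)) = -⅙/48 = -⅙*1/48 = -1/288 ≈ -0.0034722)
(o(8) + X)*(-11) = (8 - 1/288)*(-11) = (2303/288)*(-11) = -25333/288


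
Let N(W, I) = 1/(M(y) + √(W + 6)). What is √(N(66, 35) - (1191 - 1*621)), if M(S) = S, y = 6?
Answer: √(-20514 - 20520*√2)/(6*√(1 + √2)) ≈ 23.873*I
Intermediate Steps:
N(W, I) = 1/(6 + √(6 + W)) (N(W, I) = 1/(6 + √(W + 6)) = 1/(6 + √(6 + W)))
√(N(66, 35) - (1191 - 1*621)) = √(1/(6 + √(6 + 66)) - (1191 - 1*621)) = √(1/(6 + √72) - (1191 - 621)) = √(1/(6 + 6*√2) - 1*570) = √(1/(6 + 6*√2) - 570) = √(-570 + 1/(6 + 6*√2))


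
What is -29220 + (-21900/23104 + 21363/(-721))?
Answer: -121813913283/4164496 ≈ -29251.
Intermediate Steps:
-29220 + (-21900/23104 + 21363/(-721)) = -29220 + (-21900*1/23104 + 21363*(-1/721)) = -29220 + (-5475/5776 - 21363/721) = -29220 - 127340163/4164496 = -121813913283/4164496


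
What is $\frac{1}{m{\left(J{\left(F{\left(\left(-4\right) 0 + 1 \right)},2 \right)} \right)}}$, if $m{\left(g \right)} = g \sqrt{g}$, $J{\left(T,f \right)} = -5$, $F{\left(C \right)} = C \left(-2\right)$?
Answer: $\frac{i \sqrt{5}}{25} \approx 0.089443 i$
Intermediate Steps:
$F{\left(C \right)} = - 2 C$
$m{\left(g \right)} = g^{\frac{3}{2}}$
$\frac{1}{m{\left(J{\left(F{\left(\left(-4\right) 0 + 1 \right)},2 \right)} \right)}} = \frac{1}{\left(-5\right)^{\frac{3}{2}}} = \frac{1}{\left(-5\right) i \sqrt{5}} = \frac{i \sqrt{5}}{25}$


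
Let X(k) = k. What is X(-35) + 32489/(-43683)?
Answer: -1561394/43683 ≈ -35.744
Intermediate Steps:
X(-35) + 32489/(-43683) = -35 + 32489/(-43683) = -35 + 32489*(-1/43683) = -35 - 32489/43683 = -1561394/43683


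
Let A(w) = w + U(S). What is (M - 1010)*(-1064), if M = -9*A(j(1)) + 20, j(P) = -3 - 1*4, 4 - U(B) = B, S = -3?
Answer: 1053360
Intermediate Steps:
U(B) = 4 - B
j(P) = -7 (j(P) = -3 - 4 = -7)
A(w) = 7 + w (A(w) = w + (4 - 1*(-3)) = w + (4 + 3) = w + 7 = 7 + w)
M = 20 (M = -9*(7 - 7) + 20 = -9*0 + 20 = 0 + 20 = 20)
(M - 1010)*(-1064) = (20 - 1010)*(-1064) = -990*(-1064) = 1053360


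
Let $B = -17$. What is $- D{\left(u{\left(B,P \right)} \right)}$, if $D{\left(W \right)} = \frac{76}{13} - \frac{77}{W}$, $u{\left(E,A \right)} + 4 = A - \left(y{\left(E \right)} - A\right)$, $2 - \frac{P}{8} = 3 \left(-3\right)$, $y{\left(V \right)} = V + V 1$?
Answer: $- \frac{14655}{2678} \approx -5.4724$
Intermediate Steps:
$y{\left(V \right)} = 2 V$ ($y{\left(V \right)} = V + V = 2 V$)
$P = 88$ ($P = 16 - 8 \cdot 3 \left(-3\right) = 16 - -72 = 16 + 72 = 88$)
$u{\left(E,A \right)} = -4 - 2 E + 2 A$ ($u{\left(E,A \right)} = -4 + \left(A - \left(2 E - A\right)\right) = -4 + \left(A - \left(- A + 2 E\right)\right) = -4 + \left(A + \left(A - 2 E\right)\right) = -4 + \left(- 2 E + 2 A\right) = -4 - 2 E + 2 A$)
$D{\left(W \right)} = \frac{76}{13} - \frac{77}{W}$ ($D{\left(W \right)} = 76 \cdot \frac{1}{13} - \frac{77}{W} = \frac{76}{13} - \frac{77}{W}$)
$- D{\left(u{\left(B,P \right)} \right)} = - (\frac{76}{13} - \frac{77}{-4 - -34 + 2 \cdot 88}) = - (\frac{76}{13} - \frac{77}{-4 + 34 + 176}) = - (\frac{76}{13} - \frac{77}{206}) = \left(-1\right) \frac{14655}{2678} = - \frac{14655}{2678}$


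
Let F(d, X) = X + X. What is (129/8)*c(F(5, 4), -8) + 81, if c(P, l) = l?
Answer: -48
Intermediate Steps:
F(d, X) = 2*X
(129/8)*c(F(5, 4), -8) + 81 = (129/8)*(-8) + 81 = -129 + 81 = -48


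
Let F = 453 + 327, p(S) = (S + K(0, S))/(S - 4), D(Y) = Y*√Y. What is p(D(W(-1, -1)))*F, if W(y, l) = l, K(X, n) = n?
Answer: 1560/17 + 6240*I/17 ≈ 91.765 + 367.06*I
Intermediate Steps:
D(Y) = Y^(3/2)
p(S) = 2*S/(-4 + S) (p(S) = (S + S)/(S - 4) = (2*S)/(-4 + S) = 2*S/(-4 + S))
F = 780
p(D(W(-1, -1)))*F = (2*(-1)^(3/2)/(-4 + (-1)^(3/2)))*780 = (2*(-I)/(-4 - I))*780 = (2*(-I)*((-4 + I)/17))*780 = -2*I*(-4 + I)/17*780 = -1560*I*(-4 + I)/17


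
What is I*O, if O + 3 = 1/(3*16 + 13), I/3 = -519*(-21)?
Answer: -5950854/61 ≈ -97555.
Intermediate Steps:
I = 32697 (I = 3*(-519*(-21)) = 3*10899 = 32697)
O = -182/61 (O = -3 + 1/(3*16 + 13) = -3 + 1/(48 + 13) = -3 + 1/61 = -182/61 ≈ -2.9836)
I*O = 32697*(-182/61) = -5950854/61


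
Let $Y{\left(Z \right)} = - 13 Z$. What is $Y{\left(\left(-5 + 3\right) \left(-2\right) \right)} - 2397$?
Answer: $-2449$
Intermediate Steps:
$Y{\left(\left(-5 + 3\right) \left(-2\right) \right)} - 2397 = - 13 \left(-5 + 3\right) \left(-2\right) - 2397 = - 13 \left(\left(-2\right) \left(-2\right)\right) - 2397 = \left(-13\right) 4 - 2397 = -52 - 2397 = -2449$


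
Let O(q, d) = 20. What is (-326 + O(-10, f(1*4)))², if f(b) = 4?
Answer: 93636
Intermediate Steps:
(-326 + O(-10, f(1*4)))² = (-326 + 20)² = (-306)² = 93636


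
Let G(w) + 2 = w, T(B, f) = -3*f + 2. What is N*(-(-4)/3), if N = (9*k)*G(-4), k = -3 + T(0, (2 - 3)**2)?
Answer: 288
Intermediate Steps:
T(B, f) = 2 - 3*f
G(w) = -2 + w
k = -4 (k = -3 + (2 - 3*(2 - 3)**2) = -3 + (2 - 3*(-1)**2) = -3 + (2 - 3*1) = -3 + (2 - 3) = -3 - 1 = -4)
N = 216 (N = (9*(-4))*(-2 - 4) = -36*(-6) = 216)
N*(-(-4)/3) = 216*(-(-4)/3) = 216*(-1*(-4/3)) = 216*(4/3) = 288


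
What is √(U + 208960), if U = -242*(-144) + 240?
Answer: 4*√15253 ≈ 494.01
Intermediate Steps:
U = 35088 (U = 34848 + 240 = 35088)
√(U + 208960) = √(35088 + 208960) = √244048 = 4*√15253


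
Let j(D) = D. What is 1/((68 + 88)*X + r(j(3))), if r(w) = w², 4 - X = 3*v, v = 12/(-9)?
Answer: 1/1257 ≈ 0.00079555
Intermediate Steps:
v = -4/3 (v = 12*(-⅑) = -4/3 ≈ -1.3333)
X = 8 (X = 4 - 3*(-4)/3 = 4 - 1*(-4) = 4 + 4 = 8)
1/((68 + 88)*X + r(j(3))) = 1/((68 + 88)*8 + 3²) = 1/(156*8 + 9) = 1/(1248 + 9) = 1/1257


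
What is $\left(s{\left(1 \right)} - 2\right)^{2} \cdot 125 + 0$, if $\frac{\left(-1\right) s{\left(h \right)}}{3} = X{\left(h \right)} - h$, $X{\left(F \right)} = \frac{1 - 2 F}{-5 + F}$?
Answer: $\frac{125}{16} \approx 7.8125$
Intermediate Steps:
$X{\left(F \right)} = \frac{1 - 2 F}{-5 + F}$
$s{\left(h \right)} = 3 h - \frac{3 \left(1 - 2 h\right)}{-5 + h}$ ($s{\left(h \right)} = - 3 \left(\frac{1 - 2 h}{-5 + h} - h\right) = - 3 \left(- h + \frac{1 - 2 h}{-5 + h}\right) = 3 h - \frac{3 \left(1 - 2 h\right)}{-5 + h}$)
$\left(s{\left(1 \right)} - 2\right)^{2} \cdot 125 + 0 = \left(\frac{3 \left(-1 + 1^{2} - 3\right)}{-5 + 1} - 2\right)^{2} \cdot 125 + 0 = \left(\frac{3 \left(-1 + 1 - 3\right)}{-4} - 2\right)^{2} \cdot 125 + 0 = \left(3 \left(- \frac{1}{4}\right) \left(-3\right) - 2\right)^{2} \cdot 125 + 0 = \left(\frac{9}{4} - 2\right)^{2} \cdot 125 + 0 = \left(\frac{1}{4}\right)^{2} \cdot 125 + 0 = \frac{1}{16} \cdot 125 + 0 = \frac{125}{16} + 0 = \frac{125}{16}$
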